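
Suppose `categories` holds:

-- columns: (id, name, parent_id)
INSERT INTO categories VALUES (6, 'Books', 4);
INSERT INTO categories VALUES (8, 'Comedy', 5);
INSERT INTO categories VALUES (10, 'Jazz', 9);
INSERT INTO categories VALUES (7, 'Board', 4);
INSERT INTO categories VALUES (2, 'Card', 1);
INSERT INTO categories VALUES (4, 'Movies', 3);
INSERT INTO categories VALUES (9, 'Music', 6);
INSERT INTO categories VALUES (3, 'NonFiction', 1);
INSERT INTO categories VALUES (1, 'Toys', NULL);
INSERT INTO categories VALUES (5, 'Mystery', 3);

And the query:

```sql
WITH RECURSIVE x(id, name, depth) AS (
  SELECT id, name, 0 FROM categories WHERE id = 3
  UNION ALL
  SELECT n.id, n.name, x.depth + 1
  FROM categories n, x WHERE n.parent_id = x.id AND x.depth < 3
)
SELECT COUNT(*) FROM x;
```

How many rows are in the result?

7

Base: id=3 (NonFiction) at depth 0.
Iteration 1: rows with parent_id in {3} -> Movies (id 4, depth 1), Mystery (id 5, depth 1).
Iteration 2: rows with parent_id in {4,5} -> Books (id 6, depth 2), Board (id 7, depth 2), Comedy (id 8, depth 2).
Iteration 3: rows with parent_id in {6,7,8} -> Music (id 9, depth 3).
Iteration 4: depth < 3 fails for all current rows; recursion stops.
Total rows emitted: 7.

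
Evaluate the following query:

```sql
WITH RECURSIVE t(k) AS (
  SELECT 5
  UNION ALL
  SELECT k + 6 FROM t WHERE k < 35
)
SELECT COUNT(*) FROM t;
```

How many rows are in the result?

Base: k=5.
Iteration 1: 5 < 35 holds -> k = 5 + 6 = 11.
Iteration 2: 11 < 35 holds -> k = 11 + 6 = 17.
Iteration 3: 17 < 35 holds -> k = 17 + 6 = 23.
Iteration 4: 23 < 35 holds -> k = 23 + 6 = 29.
Iteration 5: 29 < 35 holds -> k = 29 + 6 = 35.
Iteration 6: 35 < 35 fails; recursion stops.
Total rows emitted: 6.

6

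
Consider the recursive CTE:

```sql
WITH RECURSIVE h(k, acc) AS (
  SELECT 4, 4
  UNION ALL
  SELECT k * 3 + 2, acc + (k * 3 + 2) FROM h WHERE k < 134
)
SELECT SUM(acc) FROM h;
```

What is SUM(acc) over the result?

Base: k=4, acc=4.
Iteration 1: 4 < 134 holds -> k = 4 * 3 + 2 = 14, acc = 4 + 14 = 18.
Iteration 2: 14 < 134 holds -> k = 14 * 3 + 2 = 44, acc = 18 + 44 = 62.
Iteration 3: 44 < 134 holds -> k = 44 * 3 + 2 = 134, acc = 62 + 134 = 196.
Iteration 4: 134 < 134 fails; recursion stops.
SUM(acc) = 4 + 18 + 62 + 196 = 280.

280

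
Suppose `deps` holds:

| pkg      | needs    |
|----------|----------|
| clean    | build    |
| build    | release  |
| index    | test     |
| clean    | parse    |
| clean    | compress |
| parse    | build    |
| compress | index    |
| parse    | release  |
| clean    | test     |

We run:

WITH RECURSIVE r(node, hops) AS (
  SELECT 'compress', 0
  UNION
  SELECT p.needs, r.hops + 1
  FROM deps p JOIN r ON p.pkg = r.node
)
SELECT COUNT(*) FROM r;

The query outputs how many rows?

3

Base: (compress, hops=0).
Iteration 1: edges from {compress} -> (index, hops=1).
Iteration 2: edges from {index} -> (test, hops=2).
Iteration 3: no outgoing edges from {test}; recursion stops.
Total rows emitted: 3.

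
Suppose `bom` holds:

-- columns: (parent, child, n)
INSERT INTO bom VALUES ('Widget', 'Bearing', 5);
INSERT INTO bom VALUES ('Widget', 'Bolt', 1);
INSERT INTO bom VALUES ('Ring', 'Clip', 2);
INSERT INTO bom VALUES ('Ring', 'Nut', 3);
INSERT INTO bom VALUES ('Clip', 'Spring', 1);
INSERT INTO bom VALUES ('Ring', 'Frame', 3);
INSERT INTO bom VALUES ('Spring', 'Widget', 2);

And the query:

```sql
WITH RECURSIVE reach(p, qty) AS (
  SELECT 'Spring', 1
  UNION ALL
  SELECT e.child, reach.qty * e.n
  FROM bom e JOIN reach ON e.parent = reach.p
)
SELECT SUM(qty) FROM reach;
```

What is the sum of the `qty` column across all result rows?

Base: (Spring, qty=1).
Iteration 1: components of {Spring} -> Widget = 1*2 = 2.
Iteration 2: components of {Widget} -> Bearing = 2*5 = 10, Bolt = 2*1 = 2.
Iteration 3: no further components; recursion stops.
SUM(qty) = 1 + 2 + 10 + 2 = 15.

15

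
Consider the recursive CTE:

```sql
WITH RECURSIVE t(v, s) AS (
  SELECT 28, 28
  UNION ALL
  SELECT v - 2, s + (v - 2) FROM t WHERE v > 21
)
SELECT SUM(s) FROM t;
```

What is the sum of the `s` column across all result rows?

380

Base: v=28, s=28.
Iteration 1: 28 > 21 holds -> v = 28 - 2 = 26, s = 28 + 26 = 54.
Iteration 2: 26 > 21 holds -> v = 26 - 2 = 24, s = 54 + 24 = 78.
Iteration 3: 24 > 21 holds -> v = 24 - 2 = 22, s = 78 + 22 = 100.
Iteration 4: 22 > 21 holds -> v = 22 - 2 = 20, s = 100 + 20 = 120.
Iteration 5: 20 > 21 fails; recursion stops.
SUM(s) = 28 + 54 + 78 + 100 + 120 = 380.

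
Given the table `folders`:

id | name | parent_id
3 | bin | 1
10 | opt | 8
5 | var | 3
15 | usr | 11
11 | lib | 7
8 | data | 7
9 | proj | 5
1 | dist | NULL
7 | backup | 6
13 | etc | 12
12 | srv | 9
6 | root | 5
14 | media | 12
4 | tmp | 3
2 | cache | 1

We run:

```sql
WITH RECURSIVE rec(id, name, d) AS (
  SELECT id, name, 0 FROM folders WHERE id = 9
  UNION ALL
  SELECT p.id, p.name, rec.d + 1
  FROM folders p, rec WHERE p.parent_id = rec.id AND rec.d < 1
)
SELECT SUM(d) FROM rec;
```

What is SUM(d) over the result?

Base: id=9 (proj) at d 0.
Iteration 1: rows with parent_id in {9} -> srv (id 12, d 1).
Iteration 2: d < 1 fails for all current rows; recursion stops.
SUM(d) = 0 + 1 = 1.

1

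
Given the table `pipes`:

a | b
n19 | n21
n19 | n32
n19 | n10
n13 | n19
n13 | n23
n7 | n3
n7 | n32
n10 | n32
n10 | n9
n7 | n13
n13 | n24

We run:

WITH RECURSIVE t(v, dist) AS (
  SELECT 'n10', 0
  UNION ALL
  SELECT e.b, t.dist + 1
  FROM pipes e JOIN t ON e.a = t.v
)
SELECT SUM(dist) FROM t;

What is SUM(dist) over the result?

2

Base: (n10, dist=0).
Iteration 1: edges from {n10} -> (n32, dist=1), (n9, dist=1).
Iteration 2: no outgoing edges from {n32,n9}; recursion stops.
SUM(dist) = 0 + 1 + 1 = 2.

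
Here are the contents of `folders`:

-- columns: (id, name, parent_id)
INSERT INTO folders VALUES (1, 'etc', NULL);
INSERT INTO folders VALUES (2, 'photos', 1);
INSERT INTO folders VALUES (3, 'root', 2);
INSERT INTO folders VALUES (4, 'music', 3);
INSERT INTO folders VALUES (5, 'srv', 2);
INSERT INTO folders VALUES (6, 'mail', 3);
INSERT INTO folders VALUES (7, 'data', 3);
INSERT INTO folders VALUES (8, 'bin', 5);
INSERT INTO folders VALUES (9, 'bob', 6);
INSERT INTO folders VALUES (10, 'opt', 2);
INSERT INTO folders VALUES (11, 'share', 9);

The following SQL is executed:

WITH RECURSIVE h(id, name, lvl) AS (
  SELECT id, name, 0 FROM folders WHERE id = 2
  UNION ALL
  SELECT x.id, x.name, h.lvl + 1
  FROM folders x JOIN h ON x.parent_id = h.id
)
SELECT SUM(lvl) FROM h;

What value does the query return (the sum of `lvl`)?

Base: id=2 (photos) at lvl 0.
Iteration 1: rows with parent_id in {2} -> root (id 3, lvl 1), srv (id 5, lvl 1), opt (id 10, lvl 1).
Iteration 2: rows with parent_id in {3,5,10} -> music (id 4, lvl 2), mail (id 6, lvl 2), data (id 7, lvl 2), bin (id 8, lvl 2).
Iteration 3: rows with parent_id in {4,6,7,8} -> bob (id 9, lvl 3).
Iteration 4: rows with parent_id in {9} -> share (id 11, lvl 4).
Iteration 5: no rows with parent_id in {11}; recursion stops.
SUM(lvl) = 0 + 1 + 1 + 1 + 2 + 2 + 2 + 2 + 3 + 4 = 18.

18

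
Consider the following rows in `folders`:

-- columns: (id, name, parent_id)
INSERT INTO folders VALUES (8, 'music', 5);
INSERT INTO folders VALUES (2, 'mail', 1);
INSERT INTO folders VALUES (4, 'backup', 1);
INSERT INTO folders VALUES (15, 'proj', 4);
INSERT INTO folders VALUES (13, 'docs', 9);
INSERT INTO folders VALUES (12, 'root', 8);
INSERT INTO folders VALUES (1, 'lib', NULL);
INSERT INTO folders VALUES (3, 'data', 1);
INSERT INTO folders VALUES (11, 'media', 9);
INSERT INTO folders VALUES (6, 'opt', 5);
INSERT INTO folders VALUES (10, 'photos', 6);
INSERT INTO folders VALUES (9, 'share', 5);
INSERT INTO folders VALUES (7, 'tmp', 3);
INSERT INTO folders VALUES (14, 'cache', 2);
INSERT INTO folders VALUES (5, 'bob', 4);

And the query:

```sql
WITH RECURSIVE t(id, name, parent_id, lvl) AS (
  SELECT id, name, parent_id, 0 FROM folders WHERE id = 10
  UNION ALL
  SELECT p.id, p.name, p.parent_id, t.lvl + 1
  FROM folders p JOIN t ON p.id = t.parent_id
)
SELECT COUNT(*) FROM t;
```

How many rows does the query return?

Base: id=10 (photos), parent_id=6, lvl 0.
Iteration 1: join on id=6 -> opt (id 6, parent_id=5, lvl 1).
Iteration 2: join on id=5 -> bob (id 5, parent_id=4, lvl 2).
Iteration 3: join on id=4 -> backup (id 4, parent_id=1, lvl 3).
Iteration 4: join on id=1 -> lib (id 1, parent_id=NULL, lvl 4).
Iteration 5: parent_id is NULL; no match; recursion stops.
Total rows emitted: 5.

5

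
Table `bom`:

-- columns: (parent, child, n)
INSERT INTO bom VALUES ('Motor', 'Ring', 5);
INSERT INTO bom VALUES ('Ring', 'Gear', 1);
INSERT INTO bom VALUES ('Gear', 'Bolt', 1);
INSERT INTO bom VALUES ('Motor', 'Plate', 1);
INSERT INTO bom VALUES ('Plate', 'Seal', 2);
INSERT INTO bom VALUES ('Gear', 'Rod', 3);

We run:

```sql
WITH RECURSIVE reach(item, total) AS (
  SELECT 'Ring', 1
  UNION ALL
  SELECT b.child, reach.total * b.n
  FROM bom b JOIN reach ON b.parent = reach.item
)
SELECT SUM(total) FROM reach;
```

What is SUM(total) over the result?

Base: (Ring, total=1).
Iteration 1: components of {Ring} -> Gear = 1*1 = 1.
Iteration 2: components of {Gear} -> Bolt = 1*1 = 1, Rod = 1*3 = 3.
Iteration 3: no further components; recursion stops.
SUM(total) = 1 + 1 + 1 + 3 = 6.

6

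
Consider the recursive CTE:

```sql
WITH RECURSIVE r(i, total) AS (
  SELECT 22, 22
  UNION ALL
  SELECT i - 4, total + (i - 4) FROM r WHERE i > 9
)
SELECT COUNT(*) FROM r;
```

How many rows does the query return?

Base: i=22, total=22.
Iteration 1: 22 > 9 holds -> i = 22 - 4 = 18, total = 22 + 18 = 40.
Iteration 2: 18 > 9 holds -> i = 18 - 4 = 14, total = 40 + 14 = 54.
Iteration 3: 14 > 9 holds -> i = 14 - 4 = 10, total = 54 + 10 = 64.
Iteration 4: 10 > 9 holds -> i = 10 - 4 = 6, total = 64 + 6 = 70.
Iteration 5: 6 > 9 fails; recursion stops.
Total rows emitted: 5.

5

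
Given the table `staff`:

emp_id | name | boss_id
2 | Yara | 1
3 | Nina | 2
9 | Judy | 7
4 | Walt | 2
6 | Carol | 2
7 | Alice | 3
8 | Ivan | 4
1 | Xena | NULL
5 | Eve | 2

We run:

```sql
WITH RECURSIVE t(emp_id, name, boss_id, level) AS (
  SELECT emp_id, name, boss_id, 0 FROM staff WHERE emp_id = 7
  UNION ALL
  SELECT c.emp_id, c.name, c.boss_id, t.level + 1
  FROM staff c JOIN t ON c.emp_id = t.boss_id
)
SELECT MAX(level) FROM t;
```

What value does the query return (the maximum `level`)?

Base: emp_id=7 (Alice), boss_id=3, level 0.
Iteration 1: join on emp_id=3 -> Nina (id 3, boss_id=2, level 1).
Iteration 2: join on emp_id=2 -> Yara (id 2, boss_id=1, level 2).
Iteration 3: join on emp_id=1 -> Xena (id 1, boss_id=NULL, level 3).
Iteration 4: boss_id is NULL; no match; recursion stops.
level values: 0, 1, 2, 3; the maximum is 3.

3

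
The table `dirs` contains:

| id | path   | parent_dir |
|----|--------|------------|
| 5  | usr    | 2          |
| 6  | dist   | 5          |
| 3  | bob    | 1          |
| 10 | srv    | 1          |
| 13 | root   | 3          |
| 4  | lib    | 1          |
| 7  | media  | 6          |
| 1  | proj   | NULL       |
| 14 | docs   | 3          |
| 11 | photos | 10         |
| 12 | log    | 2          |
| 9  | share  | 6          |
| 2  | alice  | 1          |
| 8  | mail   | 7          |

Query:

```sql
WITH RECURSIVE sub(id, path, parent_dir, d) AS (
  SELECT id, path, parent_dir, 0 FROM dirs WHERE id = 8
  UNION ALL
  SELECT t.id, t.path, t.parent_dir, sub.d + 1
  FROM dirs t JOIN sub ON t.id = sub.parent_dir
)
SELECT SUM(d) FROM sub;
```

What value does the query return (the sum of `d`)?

Base: id=8 (mail), parent_dir=7, d 0.
Iteration 1: join on id=7 -> media (id 7, parent_dir=6, d 1).
Iteration 2: join on id=6 -> dist (id 6, parent_dir=5, d 2).
Iteration 3: join on id=5 -> usr (id 5, parent_dir=2, d 3).
Iteration 4: join on id=2 -> alice (id 2, parent_dir=1, d 4).
Iteration 5: join on id=1 -> proj (id 1, parent_dir=NULL, d 5).
Iteration 6: parent_dir is NULL; no match; recursion stops.
SUM(d) = 0 + 1 + 2 + 3 + 4 + 5 = 15.

15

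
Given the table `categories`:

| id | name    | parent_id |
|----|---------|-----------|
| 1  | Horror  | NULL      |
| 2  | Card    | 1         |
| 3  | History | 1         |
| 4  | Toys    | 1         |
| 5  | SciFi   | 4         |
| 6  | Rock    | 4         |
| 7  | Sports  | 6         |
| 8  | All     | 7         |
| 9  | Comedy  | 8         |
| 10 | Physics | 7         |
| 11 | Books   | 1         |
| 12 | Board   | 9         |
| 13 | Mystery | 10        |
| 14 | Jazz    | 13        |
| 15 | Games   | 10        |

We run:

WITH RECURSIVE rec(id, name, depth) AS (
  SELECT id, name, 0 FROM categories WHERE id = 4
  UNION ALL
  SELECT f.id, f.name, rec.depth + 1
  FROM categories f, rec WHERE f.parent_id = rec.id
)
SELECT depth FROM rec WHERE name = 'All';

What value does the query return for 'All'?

Base: id=4 (Toys) at depth 0.
Iteration 1: rows with parent_id in {4} -> SciFi (id 5, depth 1), Rock (id 6, depth 1).
Iteration 2: rows with parent_id in {5,6} -> Sports (id 7, depth 2).
Iteration 3: rows with parent_id in {7} -> All (id 8, depth 3), Physics (id 10, depth 3).
Iteration 4: rows with parent_id in {8,10} -> Comedy (id 9, depth 4), Mystery (id 13, depth 4), Games (id 15, depth 4).
Iteration 5: rows with parent_id in {9,13,15} -> Board (id 12, depth 5), Jazz (id 14, depth 5).
Iteration 6: no rows with parent_id in {12,14}; recursion stops.

3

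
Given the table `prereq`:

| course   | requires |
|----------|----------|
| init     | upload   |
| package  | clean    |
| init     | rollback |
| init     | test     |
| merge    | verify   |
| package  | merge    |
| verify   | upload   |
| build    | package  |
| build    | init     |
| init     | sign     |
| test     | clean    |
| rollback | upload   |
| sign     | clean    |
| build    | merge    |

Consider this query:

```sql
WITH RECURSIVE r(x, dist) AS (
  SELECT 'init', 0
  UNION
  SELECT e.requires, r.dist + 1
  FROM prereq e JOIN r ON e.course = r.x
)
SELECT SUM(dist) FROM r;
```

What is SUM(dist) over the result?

8

Base: (init, dist=0).
Iteration 1: edges from {init} -> (rollback, dist=1), (sign, dist=1), (test, dist=1), (upload, dist=1).
Iteration 2: edges from {rollback,sign,test,upload} -> (clean, dist=2), (upload, dist=2). [UNION drops 1 duplicate row(s)]
Iteration 3: no outgoing edges from {clean,upload}; recursion stops.
SUM(dist) = 0 + 1 + 1 + 1 + 1 + 2 + 2 = 8.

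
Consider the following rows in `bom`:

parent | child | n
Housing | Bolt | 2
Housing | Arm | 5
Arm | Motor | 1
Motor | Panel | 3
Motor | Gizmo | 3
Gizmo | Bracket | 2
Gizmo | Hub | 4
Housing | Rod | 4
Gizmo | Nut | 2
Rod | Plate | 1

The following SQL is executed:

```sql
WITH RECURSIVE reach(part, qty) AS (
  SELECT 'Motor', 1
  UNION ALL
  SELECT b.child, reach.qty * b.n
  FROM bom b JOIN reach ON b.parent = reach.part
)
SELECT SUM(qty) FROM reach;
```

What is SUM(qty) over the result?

31

Base: (Motor, qty=1).
Iteration 1: components of {Motor} -> Gizmo = 1*3 = 3, Panel = 1*3 = 3.
Iteration 2: components of {Gizmo,Panel} -> Bracket = 3*2 = 6, Hub = 3*4 = 12, Nut = 3*2 = 6.
Iteration 3: no further components; recursion stops.
SUM(qty) = 1 + 3 + 3 + 6 + 12 + 6 = 31.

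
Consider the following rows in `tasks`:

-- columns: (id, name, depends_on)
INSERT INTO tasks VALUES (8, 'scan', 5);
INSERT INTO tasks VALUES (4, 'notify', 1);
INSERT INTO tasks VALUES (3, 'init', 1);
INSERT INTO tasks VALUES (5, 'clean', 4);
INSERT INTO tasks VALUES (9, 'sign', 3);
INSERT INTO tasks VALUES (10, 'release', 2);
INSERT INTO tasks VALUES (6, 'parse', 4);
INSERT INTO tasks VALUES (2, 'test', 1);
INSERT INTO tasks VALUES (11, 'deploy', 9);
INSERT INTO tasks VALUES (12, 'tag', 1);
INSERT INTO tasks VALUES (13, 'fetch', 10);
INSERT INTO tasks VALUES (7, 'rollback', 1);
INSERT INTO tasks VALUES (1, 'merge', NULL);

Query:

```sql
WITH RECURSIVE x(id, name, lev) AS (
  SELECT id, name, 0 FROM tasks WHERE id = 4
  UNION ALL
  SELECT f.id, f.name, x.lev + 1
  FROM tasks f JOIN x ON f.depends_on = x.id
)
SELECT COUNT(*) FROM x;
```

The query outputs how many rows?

4

Base: id=4 (notify) at lev 0.
Iteration 1: rows with depends_on in {4} -> clean (id 5, lev 1), parse (id 6, lev 1).
Iteration 2: rows with depends_on in {5,6} -> scan (id 8, lev 2).
Iteration 3: no rows with depends_on in {8}; recursion stops.
Total rows emitted: 4.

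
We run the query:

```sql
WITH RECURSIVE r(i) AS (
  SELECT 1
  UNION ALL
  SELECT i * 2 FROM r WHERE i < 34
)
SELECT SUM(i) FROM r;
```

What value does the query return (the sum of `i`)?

Base: i=1.
Iteration 1: 1 < 34 holds -> i = 1 * 2 = 2.
Iteration 2: 2 < 34 holds -> i = 2 * 2 = 4.
Iteration 3: 4 < 34 holds -> i = 4 * 2 = 8.
Iteration 4: 8 < 34 holds -> i = 8 * 2 = 16.
Iteration 5: 16 < 34 holds -> i = 16 * 2 = 32.
Iteration 6: 32 < 34 holds -> i = 32 * 2 = 64.
Iteration 7: 64 < 34 fails; recursion stops.
SUM(i) = 1 + 2 + 4 + 8 + 16 + 32 + 64 = 127.

127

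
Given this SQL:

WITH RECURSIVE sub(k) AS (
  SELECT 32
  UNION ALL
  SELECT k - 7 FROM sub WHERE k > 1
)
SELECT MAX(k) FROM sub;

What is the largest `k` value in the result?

32

Base: k=32.
Iteration 1: 32 > 1 holds -> k = 32 - 7 = 25.
Iteration 2: 25 > 1 holds -> k = 25 - 7 = 18.
Iteration 3: 18 > 1 holds -> k = 18 - 7 = 11.
Iteration 4: 11 > 1 holds -> k = 11 - 7 = 4.
Iteration 5: 4 > 1 holds -> k = 4 - 7 = -3.
Iteration 6: -3 > 1 fails; recursion stops.
k values: 32, 25, 18, 11, 4, -3; the maximum is 32.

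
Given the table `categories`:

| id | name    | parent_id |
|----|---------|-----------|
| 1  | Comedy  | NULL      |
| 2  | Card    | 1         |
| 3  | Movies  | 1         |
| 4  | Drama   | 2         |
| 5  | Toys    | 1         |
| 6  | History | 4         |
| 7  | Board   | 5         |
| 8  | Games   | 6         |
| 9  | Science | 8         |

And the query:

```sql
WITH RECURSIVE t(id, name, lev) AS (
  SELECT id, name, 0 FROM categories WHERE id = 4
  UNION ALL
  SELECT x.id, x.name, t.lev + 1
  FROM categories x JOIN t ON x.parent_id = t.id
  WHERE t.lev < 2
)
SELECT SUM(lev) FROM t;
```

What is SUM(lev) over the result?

Base: id=4 (Drama) at lev 0.
Iteration 1: rows with parent_id in {4} -> History (id 6, lev 1).
Iteration 2: rows with parent_id in {6} -> Games (id 8, lev 2).
Iteration 3: lev < 2 fails for all current rows; recursion stops.
SUM(lev) = 0 + 1 + 2 = 3.

3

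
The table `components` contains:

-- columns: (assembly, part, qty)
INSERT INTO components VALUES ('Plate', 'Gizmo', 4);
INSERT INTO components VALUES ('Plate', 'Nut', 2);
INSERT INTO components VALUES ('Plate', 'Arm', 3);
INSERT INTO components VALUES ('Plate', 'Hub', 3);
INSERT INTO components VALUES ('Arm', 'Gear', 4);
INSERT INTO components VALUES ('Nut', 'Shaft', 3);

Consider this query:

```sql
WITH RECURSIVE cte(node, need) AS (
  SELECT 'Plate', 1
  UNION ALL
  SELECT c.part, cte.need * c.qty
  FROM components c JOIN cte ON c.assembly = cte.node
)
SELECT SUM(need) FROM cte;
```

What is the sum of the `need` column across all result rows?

31

Base: (Plate, need=1).
Iteration 1: components of {Plate} -> Arm = 1*3 = 3, Gizmo = 1*4 = 4, Hub = 1*3 = 3, Nut = 1*2 = 2.
Iteration 2: components of {Arm,Gizmo,Hub,Nut} -> Gear = 3*4 = 12, Shaft = 2*3 = 6.
Iteration 3: no further components; recursion stops.
SUM(need) = 1 + 4 + 3 + 2 + 3 + 6 + 12 = 31.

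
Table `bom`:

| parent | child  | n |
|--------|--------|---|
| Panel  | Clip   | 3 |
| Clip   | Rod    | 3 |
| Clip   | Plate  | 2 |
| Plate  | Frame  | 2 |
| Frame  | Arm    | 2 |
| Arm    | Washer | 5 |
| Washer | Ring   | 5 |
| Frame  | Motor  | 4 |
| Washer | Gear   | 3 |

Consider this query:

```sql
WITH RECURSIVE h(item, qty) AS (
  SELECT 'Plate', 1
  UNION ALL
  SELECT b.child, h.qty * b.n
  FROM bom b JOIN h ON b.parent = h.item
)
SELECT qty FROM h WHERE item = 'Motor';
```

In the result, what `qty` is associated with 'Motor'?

8

Base: (Plate, qty=1).
Iteration 1: components of {Plate} -> Frame = 1*2 = 2.
Iteration 2: components of {Frame} -> Arm = 2*2 = 4, Motor = 2*4 = 8.
Iteration 3: components of {Arm,Motor} -> Washer = 4*5 = 20.
Iteration 4: components of {Washer} -> Gear = 20*3 = 60, Ring = 20*5 = 100.
Iteration 5: no further components; recursion stops.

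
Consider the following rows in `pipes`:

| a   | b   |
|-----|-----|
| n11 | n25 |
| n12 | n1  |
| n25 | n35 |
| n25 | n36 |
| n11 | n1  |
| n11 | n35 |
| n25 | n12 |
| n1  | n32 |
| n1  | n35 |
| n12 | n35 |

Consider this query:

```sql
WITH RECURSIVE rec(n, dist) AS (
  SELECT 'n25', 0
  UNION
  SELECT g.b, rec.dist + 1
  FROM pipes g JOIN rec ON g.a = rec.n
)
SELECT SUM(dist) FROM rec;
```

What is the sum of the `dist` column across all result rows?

Base: (n25, dist=0).
Iteration 1: edges from {n25} -> (n12, dist=1), (n35, dist=1), (n36, dist=1).
Iteration 2: edges from {n12,n35,n36} -> (n1, dist=2), (n35, dist=2).
Iteration 3: edges from {n1,n35} -> (n32, dist=3), (n35, dist=3).
Iteration 4: no outgoing edges from {n32,n35}; recursion stops.
SUM(dist) = 0 + 1 + 1 + 1 + 2 + 2 + 3 + 3 = 13.

13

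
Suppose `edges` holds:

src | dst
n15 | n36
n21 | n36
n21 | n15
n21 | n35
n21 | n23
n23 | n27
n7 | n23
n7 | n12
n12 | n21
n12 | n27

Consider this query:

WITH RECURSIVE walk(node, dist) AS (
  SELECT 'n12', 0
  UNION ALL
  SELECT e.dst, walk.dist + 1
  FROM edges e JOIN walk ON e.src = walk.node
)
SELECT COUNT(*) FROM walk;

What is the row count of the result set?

9

Base: (n12, dist=0).
Iteration 1: edges from {n12} -> (n21, dist=1), (n27, dist=1).
Iteration 2: edges from {n21,n27} -> (n15, dist=2), (n23, dist=2), (n35, dist=2), (n36, dist=2).
Iteration 3: edges from {n15,n23,n35,n36} -> (n27, dist=3), (n36, dist=3).
Iteration 4: no outgoing edges from {n27,n36}; recursion stops.
Total rows emitted: 9.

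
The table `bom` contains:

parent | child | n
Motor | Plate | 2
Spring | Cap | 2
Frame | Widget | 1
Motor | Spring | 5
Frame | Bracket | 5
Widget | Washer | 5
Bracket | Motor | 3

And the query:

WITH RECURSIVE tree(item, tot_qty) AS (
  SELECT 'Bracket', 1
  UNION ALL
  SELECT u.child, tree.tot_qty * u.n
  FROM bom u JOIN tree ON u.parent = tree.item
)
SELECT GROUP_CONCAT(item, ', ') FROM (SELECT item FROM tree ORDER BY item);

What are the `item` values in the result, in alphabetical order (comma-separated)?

Base: (Bracket, tot_qty=1).
Iteration 1: components of {Bracket} -> Motor = 1*3 = 3.
Iteration 2: components of {Motor} -> Plate = 3*2 = 6, Spring = 3*5 = 15.
Iteration 3: components of {Plate,Spring} -> Cap = 15*2 = 30.
Iteration 4: no further components; recursion stops.

Bracket, Cap, Motor, Plate, Spring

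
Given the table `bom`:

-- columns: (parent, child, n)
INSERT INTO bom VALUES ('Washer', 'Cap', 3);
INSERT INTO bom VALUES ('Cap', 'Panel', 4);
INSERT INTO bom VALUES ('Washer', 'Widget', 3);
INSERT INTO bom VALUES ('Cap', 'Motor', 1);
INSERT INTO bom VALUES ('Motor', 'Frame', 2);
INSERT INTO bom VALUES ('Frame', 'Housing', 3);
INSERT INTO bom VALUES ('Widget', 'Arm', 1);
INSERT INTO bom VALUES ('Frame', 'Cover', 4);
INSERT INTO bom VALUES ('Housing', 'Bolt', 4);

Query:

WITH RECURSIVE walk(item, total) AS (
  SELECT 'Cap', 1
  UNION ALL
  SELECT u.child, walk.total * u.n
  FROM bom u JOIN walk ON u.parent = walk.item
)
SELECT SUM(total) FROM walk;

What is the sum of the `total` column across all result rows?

46

Base: (Cap, total=1).
Iteration 1: components of {Cap} -> Motor = 1*1 = 1, Panel = 1*4 = 4.
Iteration 2: components of {Motor,Panel} -> Frame = 1*2 = 2.
Iteration 3: components of {Frame} -> Cover = 2*4 = 8, Housing = 2*3 = 6.
Iteration 4: components of {Cover,Housing} -> Bolt = 6*4 = 24.
Iteration 5: no further components; recursion stops.
SUM(total) = 1 + 4 + 1 + 2 + 6 + 8 + 24 = 46.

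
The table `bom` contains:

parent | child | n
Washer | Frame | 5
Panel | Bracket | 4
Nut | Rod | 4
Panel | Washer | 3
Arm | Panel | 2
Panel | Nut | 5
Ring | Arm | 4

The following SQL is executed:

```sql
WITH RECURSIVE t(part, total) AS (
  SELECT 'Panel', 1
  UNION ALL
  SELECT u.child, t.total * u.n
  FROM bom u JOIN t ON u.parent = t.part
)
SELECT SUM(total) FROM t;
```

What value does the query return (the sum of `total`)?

Base: (Panel, total=1).
Iteration 1: components of {Panel} -> Bracket = 1*4 = 4, Nut = 1*5 = 5, Washer = 1*3 = 3.
Iteration 2: components of {Bracket,Nut,Washer} -> Frame = 3*5 = 15, Rod = 5*4 = 20.
Iteration 3: no further components; recursion stops.
SUM(total) = 1 + 3 + 5 + 4 + 15 + 20 = 48.

48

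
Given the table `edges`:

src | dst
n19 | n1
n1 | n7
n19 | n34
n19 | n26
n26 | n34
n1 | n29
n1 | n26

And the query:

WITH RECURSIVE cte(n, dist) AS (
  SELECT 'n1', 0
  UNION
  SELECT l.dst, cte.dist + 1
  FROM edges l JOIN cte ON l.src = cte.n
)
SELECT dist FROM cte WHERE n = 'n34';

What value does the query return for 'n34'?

2

Base: (n1, dist=0).
Iteration 1: edges from {n1} -> (n26, dist=1), (n29, dist=1), (n7, dist=1).
Iteration 2: edges from {n26,n29,n7} -> (n34, dist=2).
Iteration 3: no outgoing edges from {n34}; recursion stops.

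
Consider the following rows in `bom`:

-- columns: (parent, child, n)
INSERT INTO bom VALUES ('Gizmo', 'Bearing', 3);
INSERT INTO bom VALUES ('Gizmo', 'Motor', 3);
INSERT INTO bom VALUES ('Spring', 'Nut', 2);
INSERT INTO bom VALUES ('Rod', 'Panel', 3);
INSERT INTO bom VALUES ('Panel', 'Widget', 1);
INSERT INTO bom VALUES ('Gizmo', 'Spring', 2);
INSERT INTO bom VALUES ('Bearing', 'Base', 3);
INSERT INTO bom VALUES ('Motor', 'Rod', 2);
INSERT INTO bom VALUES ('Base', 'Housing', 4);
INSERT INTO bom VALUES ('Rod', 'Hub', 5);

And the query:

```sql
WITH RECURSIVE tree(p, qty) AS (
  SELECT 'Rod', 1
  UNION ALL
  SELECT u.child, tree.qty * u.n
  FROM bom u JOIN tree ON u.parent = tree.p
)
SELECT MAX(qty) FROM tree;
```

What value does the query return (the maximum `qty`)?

Base: (Rod, qty=1).
Iteration 1: components of {Rod} -> Hub = 1*5 = 5, Panel = 1*3 = 3.
Iteration 2: components of {Hub,Panel} -> Widget = 3*1 = 3.
Iteration 3: no further components; recursion stops.
qty values: 1, 5, 3, 3; the maximum is 5.

5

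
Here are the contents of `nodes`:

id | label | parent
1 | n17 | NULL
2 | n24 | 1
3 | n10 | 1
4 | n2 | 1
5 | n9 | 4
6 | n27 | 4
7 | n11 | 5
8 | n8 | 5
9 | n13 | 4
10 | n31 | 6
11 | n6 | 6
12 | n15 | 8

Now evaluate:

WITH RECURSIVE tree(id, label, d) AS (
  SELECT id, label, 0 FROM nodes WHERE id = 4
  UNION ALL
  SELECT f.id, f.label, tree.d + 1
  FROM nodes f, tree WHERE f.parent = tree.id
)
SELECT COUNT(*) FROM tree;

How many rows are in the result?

Base: id=4 (n2) at d 0.
Iteration 1: rows with parent in {4} -> n9 (id 5, d 1), n27 (id 6, d 1), n13 (id 9, d 1).
Iteration 2: rows with parent in {5,6,9} -> n11 (id 7, d 2), n8 (id 8, d 2), n31 (id 10, d 2), n6 (id 11, d 2).
Iteration 3: rows with parent in {7,8,10,11} -> n15 (id 12, d 3).
Iteration 4: no rows with parent in {12}; recursion stops.
Total rows emitted: 9.

9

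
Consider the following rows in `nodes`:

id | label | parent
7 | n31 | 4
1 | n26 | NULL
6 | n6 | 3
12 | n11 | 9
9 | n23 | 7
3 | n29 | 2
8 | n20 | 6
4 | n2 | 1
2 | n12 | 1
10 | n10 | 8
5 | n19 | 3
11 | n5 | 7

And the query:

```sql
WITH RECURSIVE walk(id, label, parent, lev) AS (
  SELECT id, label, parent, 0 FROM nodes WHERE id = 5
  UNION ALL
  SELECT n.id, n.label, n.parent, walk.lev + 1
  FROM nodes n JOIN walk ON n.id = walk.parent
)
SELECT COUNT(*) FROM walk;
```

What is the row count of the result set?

Base: id=5 (n19), parent=3, lev 0.
Iteration 1: join on id=3 -> n29 (id 3, parent=2, lev 1).
Iteration 2: join on id=2 -> n12 (id 2, parent=1, lev 2).
Iteration 3: join on id=1 -> n26 (id 1, parent=NULL, lev 3).
Iteration 4: parent is NULL; no match; recursion stops.
Total rows emitted: 4.

4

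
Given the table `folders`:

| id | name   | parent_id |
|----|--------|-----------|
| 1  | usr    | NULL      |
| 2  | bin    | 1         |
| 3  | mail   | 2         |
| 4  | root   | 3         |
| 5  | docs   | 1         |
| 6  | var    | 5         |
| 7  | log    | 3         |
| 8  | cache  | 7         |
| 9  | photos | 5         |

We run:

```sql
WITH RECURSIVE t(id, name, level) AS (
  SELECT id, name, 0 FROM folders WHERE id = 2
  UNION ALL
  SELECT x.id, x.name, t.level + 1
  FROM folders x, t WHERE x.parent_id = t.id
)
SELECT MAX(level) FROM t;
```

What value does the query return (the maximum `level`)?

Base: id=2 (bin) at level 0.
Iteration 1: rows with parent_id in {2} -> mail (id 3, level 1).
Iteration 2: rows with parent_id in {3} -> root (id 4, level 2), log (id 7, level 2).
Iteration 3: rows with parent_id in {4,7} -> cache (id 8, level 3).
Iteration 4: no rows with parent_id in {8}; recursion stops.
level values: 0, 1, 2, 2, 3; the maximum is 3.

3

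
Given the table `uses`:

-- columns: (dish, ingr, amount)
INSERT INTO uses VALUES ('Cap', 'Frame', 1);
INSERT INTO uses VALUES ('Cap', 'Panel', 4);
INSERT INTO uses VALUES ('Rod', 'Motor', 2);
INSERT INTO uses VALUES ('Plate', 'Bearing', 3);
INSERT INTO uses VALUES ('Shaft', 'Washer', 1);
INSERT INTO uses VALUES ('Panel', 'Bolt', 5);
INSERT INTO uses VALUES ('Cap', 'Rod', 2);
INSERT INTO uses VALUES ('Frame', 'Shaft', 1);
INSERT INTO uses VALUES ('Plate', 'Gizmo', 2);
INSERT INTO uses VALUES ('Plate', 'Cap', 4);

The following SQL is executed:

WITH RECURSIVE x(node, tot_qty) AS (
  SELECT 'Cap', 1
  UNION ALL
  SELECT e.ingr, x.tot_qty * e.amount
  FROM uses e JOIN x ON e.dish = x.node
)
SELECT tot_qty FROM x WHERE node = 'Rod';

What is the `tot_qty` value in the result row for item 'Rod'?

Base: (Cap, tot_qty=1).
Iteration 1: components of {Cap} -> Frame = 1*1 = 1, Panel = 1*4 = 4, Rod = 1*2 = 2.
Iteration 2: components of {Frame,Panel,Rod} -> Bolt = 4*5 = 20, Motor = 2*2 = 4, Shaft = 1*1 = 1.
Iteration 3: components of {Bolt,Motor,Shaft} -> Washer = 1*1 = 1.
Iteration 4: no further components; recursion stops.

2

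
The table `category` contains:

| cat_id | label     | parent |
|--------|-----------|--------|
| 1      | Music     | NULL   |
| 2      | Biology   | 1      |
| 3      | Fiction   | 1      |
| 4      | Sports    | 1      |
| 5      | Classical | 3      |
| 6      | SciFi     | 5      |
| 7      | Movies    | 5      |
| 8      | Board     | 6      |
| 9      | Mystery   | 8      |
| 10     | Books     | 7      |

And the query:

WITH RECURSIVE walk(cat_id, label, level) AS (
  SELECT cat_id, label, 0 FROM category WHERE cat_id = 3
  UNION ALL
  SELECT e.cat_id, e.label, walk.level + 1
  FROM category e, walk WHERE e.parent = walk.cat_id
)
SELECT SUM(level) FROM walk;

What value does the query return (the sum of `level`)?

Base: cat_id=3 (Fiction) at level 0.
Iteration 1: rows with parent in {3} -> Classical (id 5, level 1).
Iteration 2: rows with parent in {5} -> SciFi (id 6, level 2), Movies (id 7, level 2).
Iteration 3: rows with parent in {6,7} -> Board (id 8, level 3), Books (id 10, level 3).
Iteration 4: rows with parent in {8,10} -> Mystery (id 9, level 4).
Iteration 5: no rows with parent in {9}; recursion stops.
SUM(level) = 0 + 1 + 2 + 2 + 3 + 3 + 4 = 15.

15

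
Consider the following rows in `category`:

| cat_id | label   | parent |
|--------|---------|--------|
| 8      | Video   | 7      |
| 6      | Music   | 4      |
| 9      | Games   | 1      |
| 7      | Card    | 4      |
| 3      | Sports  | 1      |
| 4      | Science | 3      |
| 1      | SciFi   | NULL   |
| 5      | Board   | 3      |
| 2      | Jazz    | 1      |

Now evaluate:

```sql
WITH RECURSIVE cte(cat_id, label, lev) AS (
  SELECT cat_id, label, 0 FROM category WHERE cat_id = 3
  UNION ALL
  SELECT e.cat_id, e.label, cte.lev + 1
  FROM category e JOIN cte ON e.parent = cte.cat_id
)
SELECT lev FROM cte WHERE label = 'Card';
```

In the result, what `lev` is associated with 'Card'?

Base: cat_id=3 (Sports) at lev 0.
Iteration 1: rows with parent in {3} -> Science (id 4, lev 1), Board (id 5, lev 1).
Iteration 2: rows with parent in {4,5} -> Music (id 6, lev 2), Card (id 7, lev 2).
Iteration 3: rows with parent in {6,7} -> Video (id 8, lev 3).
Iteration 4: no rows with parent in {8}; recursion stops.

2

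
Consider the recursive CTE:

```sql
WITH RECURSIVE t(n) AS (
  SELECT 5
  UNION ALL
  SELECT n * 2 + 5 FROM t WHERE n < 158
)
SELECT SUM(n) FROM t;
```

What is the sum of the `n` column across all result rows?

600

Base: n=5.
Iteration 1: 5 < 158 holds -> n = 5 * 2 + 5 = 15.
Iteration 2: 15 < 158 holds -> n = 15 * 2 + 5 = 35.
Iteration 3: 35 < 158 holds -> n = 35 * 2 + 5 = 75.
Iteration 4: 75 < 158 holds -> n = 75 * 2 + 5 = 155.
Iteration 5: 155 < 158 holds -> n = 155 * 2 + 5 = 315.
Iteration 6: 315 < 158 fails; recursion stops.
SUM(n) = 5 + 15 + 35 + 75 + 155 + 315 = 600.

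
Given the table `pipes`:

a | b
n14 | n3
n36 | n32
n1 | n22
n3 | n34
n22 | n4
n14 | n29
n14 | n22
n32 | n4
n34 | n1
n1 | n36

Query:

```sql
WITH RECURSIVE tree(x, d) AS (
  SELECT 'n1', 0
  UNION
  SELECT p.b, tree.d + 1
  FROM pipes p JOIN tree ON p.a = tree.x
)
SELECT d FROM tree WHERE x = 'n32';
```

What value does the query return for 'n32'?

Base: (n1, d=0).
Iteration 1: edges from {n1} -> (n22, d=1), (n36, d=1).
Iteration 2: edges from {n22,n36} -> (n32, d=2), (n4, d=2).
Iteration 3: edges from {n32,n4} -> (n4, d=3).
Iteration 4: no outgoing edges from {n4}; recursion stops.

2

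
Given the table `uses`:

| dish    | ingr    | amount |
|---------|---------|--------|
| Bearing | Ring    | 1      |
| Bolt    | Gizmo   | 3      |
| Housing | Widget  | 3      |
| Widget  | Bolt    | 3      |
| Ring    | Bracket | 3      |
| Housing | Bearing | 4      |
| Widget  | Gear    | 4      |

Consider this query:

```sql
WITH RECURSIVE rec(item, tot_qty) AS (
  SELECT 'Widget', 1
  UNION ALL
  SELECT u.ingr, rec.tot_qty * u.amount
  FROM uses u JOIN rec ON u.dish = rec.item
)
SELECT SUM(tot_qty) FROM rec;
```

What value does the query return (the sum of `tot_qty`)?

Base: (Widget, tot_qty=1).
Iteration 1: components of {Widget} -> Bolt = 1*3 = 3, Gear = 1*4 = 4.
Iteration 2: components of {Bolt,Gear} -> Gizmo = 3*3 = 9.
Iteration 3: no further components; recursion stops.
SUM(tot_qty) = 1 + 3 + 4 + 9 = 17.

17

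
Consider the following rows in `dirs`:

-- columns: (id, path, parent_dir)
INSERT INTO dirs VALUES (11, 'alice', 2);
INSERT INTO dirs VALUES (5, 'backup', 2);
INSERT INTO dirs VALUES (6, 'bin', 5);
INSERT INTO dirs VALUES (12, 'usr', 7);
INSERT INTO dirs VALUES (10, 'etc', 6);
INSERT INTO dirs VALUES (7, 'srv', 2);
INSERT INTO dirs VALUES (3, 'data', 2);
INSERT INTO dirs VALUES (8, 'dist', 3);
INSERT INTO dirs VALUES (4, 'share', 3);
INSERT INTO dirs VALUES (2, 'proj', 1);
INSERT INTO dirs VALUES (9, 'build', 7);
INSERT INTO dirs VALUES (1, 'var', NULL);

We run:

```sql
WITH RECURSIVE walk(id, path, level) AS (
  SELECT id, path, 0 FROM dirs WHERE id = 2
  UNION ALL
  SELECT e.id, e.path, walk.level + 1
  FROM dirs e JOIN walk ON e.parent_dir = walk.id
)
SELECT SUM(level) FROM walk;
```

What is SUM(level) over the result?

Base: id=2 (proj) at level 0.
Iteration 1: rows with parent_dir in {2} -> data (id 3, level 1), backup (id 5, level 1), srv (id 7, level 1), alice (id 11, level 1).
Iteration 2: rows with parent_dir in {3,5,7,11} -> share (id 4, level 2), bin (id 6, level 2), dist (id 8, level 2), build (id 9, level 2), usr (id 12, level 2).
Iteration 3: rows with parent_dir in {4,6,8,9,12} -> etc (id 10, level 3).
Iteration 4: no rows with parent_dir in {10}; recursion stops.
SUM(level) = 0 + 1 + 1 + 1 + 1 + 2 + 2 + 2 + 2 + 2 + 3 = 17.

17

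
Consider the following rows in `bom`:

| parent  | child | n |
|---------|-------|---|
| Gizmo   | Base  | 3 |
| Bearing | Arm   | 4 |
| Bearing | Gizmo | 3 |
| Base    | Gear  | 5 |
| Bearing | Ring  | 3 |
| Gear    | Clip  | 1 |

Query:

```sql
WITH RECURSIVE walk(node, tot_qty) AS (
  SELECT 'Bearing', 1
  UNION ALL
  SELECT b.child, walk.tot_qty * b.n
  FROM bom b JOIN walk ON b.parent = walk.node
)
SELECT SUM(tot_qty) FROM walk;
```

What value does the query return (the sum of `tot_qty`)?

110

Base: (Bearing, tot_qty=1).
Iteration 1: components of {Bearing} -> Arm = 1*4 = 4, Gizmo = 1*3 = 3, Ring = 1*3 = 3.
Iteration 2: components of {Arm,Gizmo,Ring} -> Base = 3*3 = 9.
Iteration 3: components of {Base} -> Gear = 9*5 = 45.
Iteration 4: components of {Gear} -> Clip = 45*1 = 45.
Iteration 5: no further components; recursion stops.
SUM(tot_qty) = 1 + 3 + 3 + 4 + 9 + 45 + 45 = 110.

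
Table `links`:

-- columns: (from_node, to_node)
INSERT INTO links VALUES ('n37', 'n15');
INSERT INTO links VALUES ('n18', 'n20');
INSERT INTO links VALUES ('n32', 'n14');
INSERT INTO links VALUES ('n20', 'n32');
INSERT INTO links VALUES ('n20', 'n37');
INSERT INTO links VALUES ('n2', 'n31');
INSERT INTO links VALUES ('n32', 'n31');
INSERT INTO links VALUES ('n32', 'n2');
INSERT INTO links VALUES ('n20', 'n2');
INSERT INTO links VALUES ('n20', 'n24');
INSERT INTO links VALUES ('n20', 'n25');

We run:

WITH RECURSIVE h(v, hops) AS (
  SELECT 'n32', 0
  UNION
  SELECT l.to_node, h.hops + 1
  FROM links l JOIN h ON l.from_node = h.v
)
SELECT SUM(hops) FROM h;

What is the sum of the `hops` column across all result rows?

Base: (n32, hops=0).
Iteration 1: edges from {n32} -> (n14, hops=1), (n2, hops=1), (n31, hops=1).
Iteration 2: edges from {n14,n2,n31} -> (n31, hops=2).
Iteration 3: no outgoing edges from {n31}; recursion stops.
SUM(hops) = 0 + 1 + 1 + 1 + 2 = 5.

5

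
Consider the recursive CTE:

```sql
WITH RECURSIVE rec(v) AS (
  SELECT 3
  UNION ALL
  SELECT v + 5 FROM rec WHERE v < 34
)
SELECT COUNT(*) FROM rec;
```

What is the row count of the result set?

8

Base: v=3.
Iteration 1: 3 < 34 holds -> v = 3 + 5 = 8.
Iteration 2: 8 < 34 holds -> v = 8 + 5 = 13.
Iteration 3: 13 < 34 holds -> v = 13 + 5 = 18.
Iteration 4: 18 < 34 holds -> v = 18 + 5 = 23.
Iteration 5: 23 < 34 holds -> v = 23 + 5 = 28.
Iteration 6: 28 < 34 holds -> v = 28 + 5 = 33.
Iteration 7: 33 < 34 holds -> v = 33 + 5 = 38.
Iteration 8: 38 < 34 fails; recursion stops.
Total rows emitted: 8.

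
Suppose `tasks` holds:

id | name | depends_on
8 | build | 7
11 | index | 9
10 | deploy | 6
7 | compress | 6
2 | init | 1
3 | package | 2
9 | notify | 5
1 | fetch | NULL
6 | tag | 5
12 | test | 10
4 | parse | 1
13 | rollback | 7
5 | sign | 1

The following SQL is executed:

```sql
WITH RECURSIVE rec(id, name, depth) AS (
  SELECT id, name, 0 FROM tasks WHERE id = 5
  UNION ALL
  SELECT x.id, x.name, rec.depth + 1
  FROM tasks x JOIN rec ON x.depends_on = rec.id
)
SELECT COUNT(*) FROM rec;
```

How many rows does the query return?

Base: id=5 (sign) at depth 0.
Iteration 1: rows with depends_on in {5} -> tag (id 6, depth 1), notify (id 9, depth 1).
Iteration 2: rows with depends_on in {6,9} -> compress (id 7, depth 2), deploy (id 10, depth 2), index (id 11, depth 2).
Iteration 3: rows with depends_on in {7,10,11} -> build (id 8, depth 3), test (id 12, depth 3), rollback (id 13, depth 3).
Iteration 4: no rows with depends_on in {8,12,13}; recursion stops.
Total rows emitted: 9.

9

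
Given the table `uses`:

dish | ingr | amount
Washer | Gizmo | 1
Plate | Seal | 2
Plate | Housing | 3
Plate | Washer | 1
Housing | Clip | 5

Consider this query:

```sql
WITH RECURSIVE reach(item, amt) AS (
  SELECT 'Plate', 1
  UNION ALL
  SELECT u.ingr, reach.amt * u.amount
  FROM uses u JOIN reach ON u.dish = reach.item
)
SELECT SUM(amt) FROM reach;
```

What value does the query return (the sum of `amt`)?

23

Base: (Plate, amt=1).
Iteration 1: components of {Plate} -> Housing = 1*3 = 3, Seal = 1*2 = 2, Washer = 1*1 = 1.
Iteration 2: components of {Housing,Seal,Washer} -> Clip = 3*5 = 15, Gizmo = 1*1 = 1.
Iteration 3: no further components; recursion stops.
SUM(amt) = 1 + 3 + 2 + 1 + 15 + 1 = 23.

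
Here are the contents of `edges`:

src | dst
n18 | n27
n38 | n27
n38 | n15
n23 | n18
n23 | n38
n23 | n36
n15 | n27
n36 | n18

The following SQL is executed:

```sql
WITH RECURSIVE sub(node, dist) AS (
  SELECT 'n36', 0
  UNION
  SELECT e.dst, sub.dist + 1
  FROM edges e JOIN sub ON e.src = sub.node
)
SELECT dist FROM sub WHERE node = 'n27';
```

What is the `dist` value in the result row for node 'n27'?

2

Base: (n36, dist=0).
Iteration 1: edges from {n36} -> (n18, dist=1).
Iteration 2: edges from {n18} -> (n27, dist=2).
Iteration 3: no outgoing edges from {n27}; recursion stops.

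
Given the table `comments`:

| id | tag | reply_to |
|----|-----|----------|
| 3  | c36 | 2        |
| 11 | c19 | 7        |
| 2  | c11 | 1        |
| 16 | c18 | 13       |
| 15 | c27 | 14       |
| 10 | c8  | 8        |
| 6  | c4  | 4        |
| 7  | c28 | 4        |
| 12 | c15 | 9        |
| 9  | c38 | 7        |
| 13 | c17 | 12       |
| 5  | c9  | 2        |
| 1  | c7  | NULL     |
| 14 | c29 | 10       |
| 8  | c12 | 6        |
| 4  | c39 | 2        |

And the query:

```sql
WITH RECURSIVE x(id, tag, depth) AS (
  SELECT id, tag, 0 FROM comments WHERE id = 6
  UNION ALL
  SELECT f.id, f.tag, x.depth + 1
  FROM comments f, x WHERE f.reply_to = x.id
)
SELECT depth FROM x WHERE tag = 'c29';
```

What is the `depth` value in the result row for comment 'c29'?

Base: id=6 (c4) at depth 0.
Iteration 1: rows with reply_to in {6} -> c12 (id 8, depth 1).
Iteration 2: rows with reply_to in {8} -> c8 (id 10, depth 2).
Iteration 3: rows with reply_to in {10} -> c29 (id 14, depth 3).
Iteration 4: rows with reply_to in {14} -> c27 (id 15, depth 4).
Iteration 5: no rows with reply_to in {15}; recursion stops.

3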